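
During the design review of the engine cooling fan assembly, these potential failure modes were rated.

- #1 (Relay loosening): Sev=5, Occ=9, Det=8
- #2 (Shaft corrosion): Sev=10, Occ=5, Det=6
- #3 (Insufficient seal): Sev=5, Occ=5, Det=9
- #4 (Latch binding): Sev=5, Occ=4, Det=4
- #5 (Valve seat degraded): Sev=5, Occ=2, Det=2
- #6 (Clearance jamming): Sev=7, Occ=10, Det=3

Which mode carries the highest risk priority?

RPN = Severity × Occurrence × Detection:
  #1: 5 × 9 × 8 = 360
  #2: 10 × 5 × 6 = 300
  #3: 5 × 5 × 9 = 225
  #4: 5 × 4 × 4 = 80
  #5: 5 × 2 × 2 = 20
  #6: 7 × 10 × 3 = 210
Highest RPN is 360 → #1.

#1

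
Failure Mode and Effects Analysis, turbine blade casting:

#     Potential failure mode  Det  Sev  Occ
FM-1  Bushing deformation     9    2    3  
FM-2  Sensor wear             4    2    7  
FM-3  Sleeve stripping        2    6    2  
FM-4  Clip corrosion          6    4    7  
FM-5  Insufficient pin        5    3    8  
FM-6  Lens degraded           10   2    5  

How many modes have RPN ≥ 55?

RPN = Severity × Occurrence × Detection:
  FM-1: 2 × 3 × 9 = 54
  FM-2: 2 × 7 × 4 = 56
  FM-3: 6 × 2 × 2 = 24
  FM-4: 4 × 7 × 6 = 168
  FM-5: 3 × 8 × 5 = 120
  FM-6: 2 × 5 × 10 = 100
Modes with RPN ≥ 55: FM-2 (56), FM-4 (168), FM-5 (120), FM-6 (100) → 4.

4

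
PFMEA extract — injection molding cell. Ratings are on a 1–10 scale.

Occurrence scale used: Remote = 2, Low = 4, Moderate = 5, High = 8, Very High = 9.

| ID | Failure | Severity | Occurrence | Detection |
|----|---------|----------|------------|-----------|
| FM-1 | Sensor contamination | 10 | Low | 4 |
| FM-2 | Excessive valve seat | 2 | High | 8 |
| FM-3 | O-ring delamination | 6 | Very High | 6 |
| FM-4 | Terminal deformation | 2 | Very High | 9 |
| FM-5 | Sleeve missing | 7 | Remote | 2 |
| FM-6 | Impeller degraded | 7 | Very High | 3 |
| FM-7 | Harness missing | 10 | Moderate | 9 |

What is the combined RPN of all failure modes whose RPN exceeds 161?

1125

RPN = Severity × Occurrence × Detection:
  FM-1: 10 × 4 × 4 = 160
  FM-2: 2 × 8 × 8 = 128
  FM-3: 6 × 9 × 6 = 324
  FM-4: 2 × 9 × 9 = 162
  FM-5: 7 × 2 × 2 = 28
  FM-6: 7 × 9 × 3 = 189
  FM-7: 10 × 5 × 9 = 450
RPN > 161: FM-3 (324), FM-4 (162), FM-6 (189), FM-7 (450).
Sum: 324 + 162 + 189 + 450 = 1125.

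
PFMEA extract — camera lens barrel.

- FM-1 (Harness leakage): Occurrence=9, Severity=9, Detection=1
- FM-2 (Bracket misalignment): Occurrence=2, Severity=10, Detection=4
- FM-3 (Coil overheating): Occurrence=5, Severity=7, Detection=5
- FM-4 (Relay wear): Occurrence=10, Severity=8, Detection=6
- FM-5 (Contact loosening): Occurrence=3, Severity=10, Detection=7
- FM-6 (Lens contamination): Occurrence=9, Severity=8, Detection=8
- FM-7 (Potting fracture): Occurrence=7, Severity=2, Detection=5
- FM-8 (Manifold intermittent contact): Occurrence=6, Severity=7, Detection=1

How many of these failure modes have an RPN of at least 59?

7

RPN = Severity × Occurrence × Detection:
  FM-1: 9 × 9 × 1 = 81
  FM-2: 10 × 2 × 4 = 80
  FM-3: 7 × 5 × 5 = 175
  FM-4: 8 × 10 × 6 = 480
  FM-5: 10 × 3 × 7 = 210
  FM-6: 8 × 9 × 8 = 576
  FM-7: 2 × 7 × 5 = 70
  FM-8: 7 × 6 × 1 = 42
Modes with RPN ≥ 59: FM-1 (81), FM-2 (80), FM-3 (175), FM-4 (480), FM-5 (210), FM-6 (576), FM-7 (70) → 7.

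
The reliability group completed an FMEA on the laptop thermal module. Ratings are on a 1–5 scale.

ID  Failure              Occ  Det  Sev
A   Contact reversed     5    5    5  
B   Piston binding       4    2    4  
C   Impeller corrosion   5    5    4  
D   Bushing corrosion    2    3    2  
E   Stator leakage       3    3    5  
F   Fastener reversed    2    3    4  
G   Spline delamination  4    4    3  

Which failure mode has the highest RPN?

RPN = Severity × Occurrence × Detection:
  A: 5 × 5 × 5 = 125
  B: 4 × 4 × 2 = 32
  C: 4 × 5 × 5 = 100
  D: 2 × 2 × 3 = 12
  E: 5 × 3 × 3 = 45
  F: 4 × 2 × 3 = 24
  G: 3 × 4 × 4 = 48
Highest RPN is 125 → A.

A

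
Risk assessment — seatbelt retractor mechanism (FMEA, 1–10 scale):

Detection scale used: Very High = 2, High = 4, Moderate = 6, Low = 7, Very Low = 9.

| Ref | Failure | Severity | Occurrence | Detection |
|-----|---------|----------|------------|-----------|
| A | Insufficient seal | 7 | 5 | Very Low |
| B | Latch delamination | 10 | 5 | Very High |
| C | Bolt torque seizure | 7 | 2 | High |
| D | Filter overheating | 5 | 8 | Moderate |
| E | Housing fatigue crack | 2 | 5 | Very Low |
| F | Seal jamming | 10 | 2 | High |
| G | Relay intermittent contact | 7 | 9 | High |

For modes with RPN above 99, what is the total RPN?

907

RPN = Severity × Occurrence × Detection:
  A: 7 × 5 × 9 = 315
  B: 10 × 5 × 2 = 100
  C: 7 × 2 × 4 = 56
  D: 5 × 8 × 6 = 240
  E: 2 × 5 × 9 = 90
  F: 10 × 2 × 4 = 80
  G: 7 × 9 × 4 = 252
RPN > 99: A (315), B (100), D (240), G (252).
Sum: 315 + 100 + 240 + 252 = 907.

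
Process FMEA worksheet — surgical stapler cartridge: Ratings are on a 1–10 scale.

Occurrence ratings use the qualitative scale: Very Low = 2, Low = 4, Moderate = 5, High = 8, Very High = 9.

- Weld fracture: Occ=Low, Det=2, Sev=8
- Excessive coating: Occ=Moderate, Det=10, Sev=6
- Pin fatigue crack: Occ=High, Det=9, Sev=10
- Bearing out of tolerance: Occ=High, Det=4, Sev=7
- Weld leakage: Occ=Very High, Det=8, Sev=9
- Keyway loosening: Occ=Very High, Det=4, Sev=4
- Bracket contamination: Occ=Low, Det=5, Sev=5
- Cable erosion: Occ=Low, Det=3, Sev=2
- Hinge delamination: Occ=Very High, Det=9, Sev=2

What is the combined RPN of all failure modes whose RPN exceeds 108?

2198

RPN = Severity × Occurrence × Detection:
  Weld fracture: 8 × 4 × 2 = 64
  Excessive coating: 6 × 5 × 10 = 300
  Pin fatigue crack: 10 × 8 × 9 = 720
  Bearing out of tolerance: 7 × 8 × 4 = 224
  Weld leakage: 9 × 9 × 8 = 648
  Keyway loosening: 4 × 9 × 4 = 144
  Bracket contamination: 5 × 4 × 5 = 100
  Cable erosion: 2 × 4 × 3 = 24
  Hinge delamination: 2 × 9 × 9 = 162
RPN > 108: Excessive coating (300), Pin fatigue crack (720), Bearing out of tolerance (224), Weld leakage (648), Keyway loosening (144), Hinge delamination (162).
Sum: 300 + 720 + 224 + 648 + 144 + 162 = 2198.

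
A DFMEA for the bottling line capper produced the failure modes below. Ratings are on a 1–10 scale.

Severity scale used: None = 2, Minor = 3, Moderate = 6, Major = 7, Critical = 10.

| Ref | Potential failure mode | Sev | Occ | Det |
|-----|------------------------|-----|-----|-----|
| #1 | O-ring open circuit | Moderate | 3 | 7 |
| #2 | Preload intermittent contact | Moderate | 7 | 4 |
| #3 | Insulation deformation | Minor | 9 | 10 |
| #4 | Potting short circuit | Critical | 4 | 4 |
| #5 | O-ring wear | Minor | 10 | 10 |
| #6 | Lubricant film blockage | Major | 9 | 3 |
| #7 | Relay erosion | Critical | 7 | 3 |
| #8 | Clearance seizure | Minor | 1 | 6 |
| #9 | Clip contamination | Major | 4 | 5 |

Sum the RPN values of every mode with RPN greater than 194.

RPN = Severity × Occurrence × Detection:
  #1: 6 × 3 × 7 = 126
  #2: 6 × 7 × 4 = 168
  #3: 3 × 9 × 10 = 270
  #4: 10 × 4 × 4 = 160
  #5: 3 × 10 × 10 = 300
  #6: 7 × 9 × 3 = 189
  #7: 10 × 7 × 3 = 210
  #8: 3 × 1 × 6 = 18
  #9: 7 × 4 × 5 = 140
RPN > 194: #3 (270), #5 (300), #7 (210).
Sum: 270 + 300 + 210 = 780.

780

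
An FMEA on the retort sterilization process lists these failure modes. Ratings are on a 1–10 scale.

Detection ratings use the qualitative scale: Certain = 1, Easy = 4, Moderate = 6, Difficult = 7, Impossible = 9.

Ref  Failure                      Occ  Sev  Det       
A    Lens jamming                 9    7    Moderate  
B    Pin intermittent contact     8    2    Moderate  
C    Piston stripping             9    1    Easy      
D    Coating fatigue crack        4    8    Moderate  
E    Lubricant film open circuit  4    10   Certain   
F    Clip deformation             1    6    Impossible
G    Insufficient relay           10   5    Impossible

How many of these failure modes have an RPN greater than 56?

RPN = Severity × Occurrence × Detection:
  A: 7 × 9 × 6 = 378
  B: 2 × 8 × 6 = 96
  C: 1 × 9 × 4 = 36
  D: 8 × 4 × 6 = 192
  E: 10 × 4 × 1 = 40
  F: 6 × 1 × 9 = 54
  G: 5 × 10 × 9 = 450
Modes with RPN > 56: A (378), B (96), D (192), G (450) → 4.

4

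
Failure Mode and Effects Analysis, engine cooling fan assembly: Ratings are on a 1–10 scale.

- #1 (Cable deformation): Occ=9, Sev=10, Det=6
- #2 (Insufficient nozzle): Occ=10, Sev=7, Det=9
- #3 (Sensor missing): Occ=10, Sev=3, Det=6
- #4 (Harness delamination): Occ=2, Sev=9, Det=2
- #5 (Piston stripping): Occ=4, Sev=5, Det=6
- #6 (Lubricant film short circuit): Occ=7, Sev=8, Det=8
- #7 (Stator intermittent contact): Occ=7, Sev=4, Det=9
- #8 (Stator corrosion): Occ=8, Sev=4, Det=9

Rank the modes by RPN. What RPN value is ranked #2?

540

RPN = Severity × Occurrence × Detection:
  #1: 10 × 9 × 6 = 540
  #2: 7 × 10 × 9 = 630
  #3: 3 × 10 × 6 = 180
  #4: 9 × 2 × 2 = 36
  #5: 5 × 4 × 6 = 120
  #6: 8 × 7 × 8 = 448
  #7: 4 × 7 × 9 = 252
  #8: 4 × 8 × 9 = 288
Sorted descending: 630, 540, 448, 288, 252, 180, 120, 36.
The second-highest RPN is 540 (#1).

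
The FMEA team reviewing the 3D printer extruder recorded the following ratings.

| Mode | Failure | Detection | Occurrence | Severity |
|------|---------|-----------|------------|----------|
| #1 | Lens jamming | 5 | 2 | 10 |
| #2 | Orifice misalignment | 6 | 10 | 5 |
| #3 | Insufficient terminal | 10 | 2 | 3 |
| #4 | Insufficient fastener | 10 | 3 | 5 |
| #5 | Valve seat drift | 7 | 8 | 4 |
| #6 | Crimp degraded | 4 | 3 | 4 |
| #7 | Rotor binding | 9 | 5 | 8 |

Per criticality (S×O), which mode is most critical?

Criticality = Severity × Occurrence:
  #1: 10 × 2 = 20
  #2: 5 × 10 = 50
  #3: 3 × 2 = 6
  #4: 5 × 3 = 15
  #5: 4 × 8 = 32
  #6: 4 × 3 = 12
  #7: 8 × 5 = 40
Highest criticality is 50 → #2.

#2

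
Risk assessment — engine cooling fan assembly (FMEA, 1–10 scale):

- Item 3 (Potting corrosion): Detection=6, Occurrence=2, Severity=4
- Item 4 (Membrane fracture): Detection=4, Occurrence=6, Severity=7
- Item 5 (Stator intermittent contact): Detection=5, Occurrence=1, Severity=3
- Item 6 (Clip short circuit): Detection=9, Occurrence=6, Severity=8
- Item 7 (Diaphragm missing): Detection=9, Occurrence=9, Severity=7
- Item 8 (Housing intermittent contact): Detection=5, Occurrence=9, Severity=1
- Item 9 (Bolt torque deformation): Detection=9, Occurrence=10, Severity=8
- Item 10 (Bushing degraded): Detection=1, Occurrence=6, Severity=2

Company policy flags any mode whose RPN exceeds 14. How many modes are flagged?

7

RPN = Severity × Occurrence × Detection:
  Item 3: 4 × 2 × 6 = 48
  Item 4: 7 × 6 × 4 = 168
  Item 5: 3 × 1 × 5 = 15
  Item 6: 8 × 6 × 9 = 432
  Item 7: 7 × 9 × 9 = 567
  Item 8: 1 × 9 × 5 = 45
  Item 9: 8 × 10 × 9 = 720
  Item 10: 2 × 6 × 1 = 12
Modes with RPN > 14: Item 3 (48), Item 4 (168), Item 5 (15), Item 6 (432), Item 7 (567), Item 8 (45), Item 9 (720) → 7.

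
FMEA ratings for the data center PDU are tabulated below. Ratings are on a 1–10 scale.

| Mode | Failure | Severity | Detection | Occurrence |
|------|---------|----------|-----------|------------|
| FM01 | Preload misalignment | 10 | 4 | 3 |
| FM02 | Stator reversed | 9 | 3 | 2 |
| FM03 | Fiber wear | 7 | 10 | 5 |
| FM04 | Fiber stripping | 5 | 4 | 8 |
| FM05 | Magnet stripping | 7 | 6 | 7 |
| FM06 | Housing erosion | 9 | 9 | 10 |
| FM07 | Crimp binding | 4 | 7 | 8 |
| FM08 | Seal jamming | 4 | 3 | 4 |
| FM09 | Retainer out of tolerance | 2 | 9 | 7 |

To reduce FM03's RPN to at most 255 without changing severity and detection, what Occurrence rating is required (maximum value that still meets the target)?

FM03: S=7, O=5, D=10 → current RPN = 350.
Fixed product = 70. Need 70 × O ≤ 255, so O ≤ 255/70 = 3.64.
Maximum integer Occurrence rating = 3 (gives RPN 210; O=4 would give 280 > 255).

3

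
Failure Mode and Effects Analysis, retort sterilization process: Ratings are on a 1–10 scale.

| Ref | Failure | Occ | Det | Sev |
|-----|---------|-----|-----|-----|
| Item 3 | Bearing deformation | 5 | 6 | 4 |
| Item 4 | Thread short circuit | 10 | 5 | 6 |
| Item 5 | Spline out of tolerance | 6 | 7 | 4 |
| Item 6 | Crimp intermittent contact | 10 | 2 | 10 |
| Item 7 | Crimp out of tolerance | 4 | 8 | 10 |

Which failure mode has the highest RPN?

Item 7

RPN = Severity × Occurrence × Detection:
  Item 3: 4 × 5 × 6 = 120
  Item 4: 6 × 10 × 5 = 300
  Item 5: 4 × 6 × 7 = 168
  Item 6: 10 × 10 × 2 = 200
  Item 7: 10 × 4 × 8 = 320
Highest RPN is 320 → Item 7.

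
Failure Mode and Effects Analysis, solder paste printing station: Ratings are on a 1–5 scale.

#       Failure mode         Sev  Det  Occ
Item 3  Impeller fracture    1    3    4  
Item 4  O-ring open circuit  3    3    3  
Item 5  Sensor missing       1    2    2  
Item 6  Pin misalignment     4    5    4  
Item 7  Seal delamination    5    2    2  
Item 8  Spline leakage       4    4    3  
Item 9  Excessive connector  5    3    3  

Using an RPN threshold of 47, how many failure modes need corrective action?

RPN = Severity × Occurrence × Detection:
  Item 3: 1 × 4 × 3 = 12
  Item 4: 3 × 3 × 3 = 27
  Item 5: 1 × 2 × 2 = 4
  Item 6: 4 × 4 × 5 = 80
  Item 7: 5 × 2 × 2 = 20
  Item 8: 4 × 3 × 4 = 48
  Item 9: 5 × 3 × 3 = 45
Modes with RPN ≥ 47: Item 6 (80), Item 8 (48) → 2.

2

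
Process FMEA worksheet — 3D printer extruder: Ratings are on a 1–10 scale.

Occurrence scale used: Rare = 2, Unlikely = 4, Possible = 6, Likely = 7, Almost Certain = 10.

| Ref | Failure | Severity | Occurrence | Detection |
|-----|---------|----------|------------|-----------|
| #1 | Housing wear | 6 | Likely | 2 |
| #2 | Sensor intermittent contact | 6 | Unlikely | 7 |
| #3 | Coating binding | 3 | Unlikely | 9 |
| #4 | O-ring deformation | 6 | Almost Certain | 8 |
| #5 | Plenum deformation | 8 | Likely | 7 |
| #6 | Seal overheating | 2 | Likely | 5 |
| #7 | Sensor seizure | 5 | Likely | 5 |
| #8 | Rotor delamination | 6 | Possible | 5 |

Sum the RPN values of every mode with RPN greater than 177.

1052

RPN = Severity × Occurrence × Detection:
  #1: 6 × 7 × 2 = 84
  #2: 6 × 4 × 7 = 168
  #3: 3 × 4 × 9 = 108
  #4: 6 × 10 × 8 = 480
  #5: 8 × 7 × 7 = 392
  #6: 2 × 7 × 5 = 70
  #7: 5 × 7 × 5 = 175
  #8: 6 × 6 × 5 = 180
RPN > 177: #4 (480), #5 (392), #8 (180).
Sum: 480 + 392 + 180 = 1052.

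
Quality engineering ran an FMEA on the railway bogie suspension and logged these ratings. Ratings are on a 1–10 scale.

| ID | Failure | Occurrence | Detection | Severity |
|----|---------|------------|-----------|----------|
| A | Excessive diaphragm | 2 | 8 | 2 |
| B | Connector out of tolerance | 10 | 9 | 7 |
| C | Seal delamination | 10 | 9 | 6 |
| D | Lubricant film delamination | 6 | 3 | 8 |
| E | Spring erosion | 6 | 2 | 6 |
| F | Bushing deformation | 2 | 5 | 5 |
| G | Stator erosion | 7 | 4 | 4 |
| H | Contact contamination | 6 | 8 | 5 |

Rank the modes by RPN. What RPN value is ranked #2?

RPN = Severity × Occurrence × Detection:
  A: 2 × 2 × 8 = 32
  B: 7 × 10 × 9 = 630
  C: 6 × 10 × 9 = 540
  D: 8 × 6 × 3 = 144
  E: 6 × 6 × 2 = 72
  F: 5 × 2 × 5 = 50
  G: 4 × 7 × 4 = 112
  H: 5 × 6 × 8 = 240
Sorted descending: 630, 540, 240, 144, 112, 72, 50, 32.
The second-highest RPN is 540 (C).

540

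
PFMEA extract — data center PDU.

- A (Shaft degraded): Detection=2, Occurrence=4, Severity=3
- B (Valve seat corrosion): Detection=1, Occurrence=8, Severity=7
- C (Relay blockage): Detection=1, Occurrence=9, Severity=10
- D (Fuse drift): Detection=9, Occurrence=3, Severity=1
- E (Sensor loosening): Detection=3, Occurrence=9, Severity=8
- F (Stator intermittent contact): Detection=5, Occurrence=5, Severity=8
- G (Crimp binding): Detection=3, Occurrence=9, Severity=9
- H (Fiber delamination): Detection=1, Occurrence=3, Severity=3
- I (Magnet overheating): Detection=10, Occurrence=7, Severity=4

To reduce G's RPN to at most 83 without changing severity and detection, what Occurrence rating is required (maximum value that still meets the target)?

3

G: S=9, O=9, D=3 → current RPN = 243.
Fixed product = 27. Need 27 × O ≤ 83, so O ≤ 83/27 = 3.07.
Maximum integer Occurrence rating = 3 (gives RPN 81; O=4 would give 108 > 83).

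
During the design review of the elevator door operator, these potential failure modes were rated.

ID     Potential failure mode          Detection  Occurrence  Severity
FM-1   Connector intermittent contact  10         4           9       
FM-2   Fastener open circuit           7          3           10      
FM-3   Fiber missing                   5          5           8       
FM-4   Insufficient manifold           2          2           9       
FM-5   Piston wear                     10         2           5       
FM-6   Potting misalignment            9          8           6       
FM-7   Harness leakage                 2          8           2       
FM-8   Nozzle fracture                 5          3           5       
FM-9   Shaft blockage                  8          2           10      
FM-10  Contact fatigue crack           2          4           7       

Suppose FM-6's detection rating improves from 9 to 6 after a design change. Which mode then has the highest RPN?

FM-1

RPN = Severity × Occurrence × Detection:
  FM-1: 9 × 4 × 10 = 360
  FM-2: 10 × 3 × 7 = 210
  FM-3: 8 × 5 × 5 = 200
  FM-4: 9 × 2 × 2 = 36
  FM-5: 5 × 2 × 10 = 100
  FM-6: 6 × 8 × 9 = 432
  FM-7: 2 × 8 × 2 = 32
  FM-8: 5 × 3 × 5 = 75
  FM-9: 10 × 2 × 8 = 160
  FM-10: 7 × 4 × 2 = 56
After action: FM-6 → 6 × 8 × 6 = 288.
Revised RPNs: FM-1=360, FM-6=288, FM-2=210, FM-3=200, FM-9=160, FM-5=100, FM-8=75, FM-10=56, FM-4=36, FM-7=32.
Highest is now FM-1 (360).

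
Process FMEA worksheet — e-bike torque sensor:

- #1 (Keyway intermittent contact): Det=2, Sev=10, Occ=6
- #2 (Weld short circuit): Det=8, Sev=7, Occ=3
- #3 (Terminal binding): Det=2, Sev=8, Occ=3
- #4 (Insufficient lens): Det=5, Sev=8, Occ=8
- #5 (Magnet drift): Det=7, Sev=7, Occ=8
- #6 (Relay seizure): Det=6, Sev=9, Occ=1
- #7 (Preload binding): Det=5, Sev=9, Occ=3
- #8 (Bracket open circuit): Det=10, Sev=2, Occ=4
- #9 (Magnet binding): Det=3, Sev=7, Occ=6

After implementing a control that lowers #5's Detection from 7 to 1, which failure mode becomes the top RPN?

RPN = Severity × Occurrence × Detection:
  #1: 10 × 6 × 2 = 120
  #2: 7 × 3 × 8 = 168
  #3: 8 × 3 × 2 = 48
  #4: 8 × 8 × 5 = 320
  #5: 7 × 8 × 7 = 392
  #6: 9 × 1 × 6 = 54
  #7: 9 × 3 × 5 = 135
  #8: 2 × 4 × 10 = 80
  #9: 7 × 6 × 3 = 126
After action: #5 → 7 × 8 × 1 = 56.
Revised RPNs: #4=320, #2=168, #7=135, #9=126, #1=120, #8=80, #5=56, #6=54, #3=48.
Highest is now #4 (320).

#4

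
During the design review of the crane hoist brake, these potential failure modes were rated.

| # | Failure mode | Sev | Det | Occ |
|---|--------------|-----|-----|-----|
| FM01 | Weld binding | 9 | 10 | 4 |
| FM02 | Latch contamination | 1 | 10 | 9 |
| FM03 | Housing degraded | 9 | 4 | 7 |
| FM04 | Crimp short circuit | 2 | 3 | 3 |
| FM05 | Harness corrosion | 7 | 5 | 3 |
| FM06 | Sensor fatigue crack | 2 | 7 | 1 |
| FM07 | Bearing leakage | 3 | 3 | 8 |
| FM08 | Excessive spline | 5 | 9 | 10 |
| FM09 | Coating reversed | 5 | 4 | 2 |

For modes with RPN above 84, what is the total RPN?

1257

RPN = Severity × Occurrence × Detection:
  FM01: 9 × 4 × 10 = 360
  FM02: 1 × 9 × 10 = 90
  FM03: 9 × 7 × 4 = 252
  FM04: 2 × 3 × 3 = 18
  FM05: 7 × 3 × 5 = 105
  FM06: 2 × 1 × 7 = 14
  FM07: 3 × 8 × 3 = 72
  FM08: 5 × 10 × 9 = 450
  FM09: 5 × 2 × 4 = 40
RPN > 84: FM01 (360), FM02 (90), FM03 (252), FM05 (105), FM08 (450).
Sum: 360 + 90 + 252 + 105 + 450 = 1257.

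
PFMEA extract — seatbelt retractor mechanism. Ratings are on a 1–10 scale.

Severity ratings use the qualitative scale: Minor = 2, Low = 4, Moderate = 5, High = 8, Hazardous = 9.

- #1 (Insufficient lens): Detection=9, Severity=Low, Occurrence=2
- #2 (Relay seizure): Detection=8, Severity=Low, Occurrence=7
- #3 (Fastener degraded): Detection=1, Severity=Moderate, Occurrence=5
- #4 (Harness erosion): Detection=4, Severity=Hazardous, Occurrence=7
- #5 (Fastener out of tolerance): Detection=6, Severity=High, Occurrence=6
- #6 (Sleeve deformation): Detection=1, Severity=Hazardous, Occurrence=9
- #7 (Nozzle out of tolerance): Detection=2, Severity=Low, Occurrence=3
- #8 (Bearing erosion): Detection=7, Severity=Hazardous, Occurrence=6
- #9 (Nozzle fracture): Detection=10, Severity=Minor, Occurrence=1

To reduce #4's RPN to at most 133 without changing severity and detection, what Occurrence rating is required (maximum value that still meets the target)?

#4: S=9, O=7, D=4 → current RPN = 252.
Fixed product = 36. Need 36 × O ≤ 133, so O ≤ 133/36 = 3.69.
Maximum integer Occurrence rating = 3 (gives RPN 108; O=4 would give 144 > 133).

3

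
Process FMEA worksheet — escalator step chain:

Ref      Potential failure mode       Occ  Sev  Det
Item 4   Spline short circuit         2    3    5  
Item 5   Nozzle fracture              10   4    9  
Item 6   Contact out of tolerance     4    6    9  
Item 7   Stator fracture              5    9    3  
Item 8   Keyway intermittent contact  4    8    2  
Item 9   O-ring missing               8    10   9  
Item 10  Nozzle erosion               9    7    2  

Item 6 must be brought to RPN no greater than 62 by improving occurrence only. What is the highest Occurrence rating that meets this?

1

Item 6: S=6, O=4, D=9 → current RPN = 216.
Fixed product = 54. Need 54 × O ≤ 62, so O ≤ 62/54 = 1.15.
Maximum integer Occurrence rating = 1 (gives RPN 54; O=2 would give 108 > 62).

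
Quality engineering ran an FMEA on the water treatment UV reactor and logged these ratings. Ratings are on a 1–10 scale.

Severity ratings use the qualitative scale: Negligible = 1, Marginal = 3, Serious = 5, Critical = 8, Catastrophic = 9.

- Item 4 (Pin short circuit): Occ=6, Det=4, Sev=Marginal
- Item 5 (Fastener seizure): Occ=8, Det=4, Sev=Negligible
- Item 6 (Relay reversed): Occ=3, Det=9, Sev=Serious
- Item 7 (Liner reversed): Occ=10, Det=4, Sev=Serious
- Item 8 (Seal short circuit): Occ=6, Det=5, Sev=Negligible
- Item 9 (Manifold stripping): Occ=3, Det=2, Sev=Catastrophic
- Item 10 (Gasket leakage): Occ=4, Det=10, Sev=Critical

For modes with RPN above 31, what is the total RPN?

RPN = Severity × Occurrence × Detection:
  Item 4: 3 × 6 × 4 = 72
  Item 5: 1 × 8 × 4 = 32
  Item 6: 5 × 3 × 9 = 135
  Item 7: 5 × 10 × 4 = 200
  Item 8: 1 × 6 × 5 = 30
  Item 9: 9 × 3 × 2 = 54
  Item 10: 8 × 4 × 10 = 320
RPN > 31: Item 4 (72), Item 5 (32), Item 6 (135), Item 7 (200), Item 9 (54), Item 10 (320).
Sum: 72 + 32 + 135 + 200 + 54 + 320 = 813.

813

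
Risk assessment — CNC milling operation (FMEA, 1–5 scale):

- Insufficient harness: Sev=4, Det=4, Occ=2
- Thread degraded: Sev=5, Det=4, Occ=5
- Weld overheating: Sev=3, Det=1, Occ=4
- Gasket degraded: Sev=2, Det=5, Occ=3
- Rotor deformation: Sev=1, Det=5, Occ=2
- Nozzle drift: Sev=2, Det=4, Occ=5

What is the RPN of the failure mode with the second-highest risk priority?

RPN = Severity × Occurrence × Detection:
  Insufficient harness: 4 × 2 × 4 = 32
  Thread degraded: 5 × 5 × 4 = 100
  Weld overheating: 3 × 4 × 1 = 12
  Gasket degraded: 2 × 3 × 5 = 30
  Rotor deformation: 1 × 2 × 5 = 10
  Nozzle drift: 2 × 5 × 4 = 40
Sorted descending: 100, 40, 32, 30, 12, 10.
The second-highest RPN is 40 (Nozzle drift).

40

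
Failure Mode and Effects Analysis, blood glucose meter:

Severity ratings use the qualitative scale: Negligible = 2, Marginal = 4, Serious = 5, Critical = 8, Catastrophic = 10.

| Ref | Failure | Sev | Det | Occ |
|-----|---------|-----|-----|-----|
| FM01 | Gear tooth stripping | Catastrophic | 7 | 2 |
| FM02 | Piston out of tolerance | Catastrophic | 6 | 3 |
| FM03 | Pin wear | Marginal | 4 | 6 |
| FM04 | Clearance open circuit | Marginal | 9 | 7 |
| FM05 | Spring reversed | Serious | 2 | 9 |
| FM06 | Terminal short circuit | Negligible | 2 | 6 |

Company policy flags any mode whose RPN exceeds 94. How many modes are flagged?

RPN = Severity × Occurrence × Detection:
  FM01: 10 × 2 × 7 = 140
  FM02: 10 × 3 × 6 = 180
  FM03: 4 × 6 × 4 = 96
  FM04: 4 × 7 × 9 = 252
  FM05: 5 × 9 × 2 = 90
  FM06: 2 × 6 × 2 = 24
Modes with RPN > 94: FM01 (140), FM02 (180), FM03 (96), FM04 (252) → 4.

4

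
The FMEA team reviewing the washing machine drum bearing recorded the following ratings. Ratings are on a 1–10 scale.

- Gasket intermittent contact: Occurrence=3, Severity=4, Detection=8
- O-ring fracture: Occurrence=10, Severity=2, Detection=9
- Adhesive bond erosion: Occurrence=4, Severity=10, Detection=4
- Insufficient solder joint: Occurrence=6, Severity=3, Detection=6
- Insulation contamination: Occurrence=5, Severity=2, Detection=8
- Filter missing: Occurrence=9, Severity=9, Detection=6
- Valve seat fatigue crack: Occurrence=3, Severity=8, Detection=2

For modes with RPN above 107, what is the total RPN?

934

RPN = Severity × Occurrence × Detection:
  Gasket intermittent contact: 4 × 3 × 8 = 96
  O-ring fracture: 2 × 10 × 9 = 180
  Adhesive bond erosion: 10 × 4 × 4 = 160
  Insufficient solder joint: 3 × 6 × 6 = 108
  Insulation contamination: 2 × 5 × 8 = 80
  Filter missing: 9 × 9 × 6 = 486
  Valve seat fatigue crack: 8 × 3 × 2 = 48
RPN > 107: O-ring fracture (180), Adhesive bond erosion (160), Insufficient solder joint (108), Filter missing (486).
Sum: 180 + 160 + 108 + 486 = 934.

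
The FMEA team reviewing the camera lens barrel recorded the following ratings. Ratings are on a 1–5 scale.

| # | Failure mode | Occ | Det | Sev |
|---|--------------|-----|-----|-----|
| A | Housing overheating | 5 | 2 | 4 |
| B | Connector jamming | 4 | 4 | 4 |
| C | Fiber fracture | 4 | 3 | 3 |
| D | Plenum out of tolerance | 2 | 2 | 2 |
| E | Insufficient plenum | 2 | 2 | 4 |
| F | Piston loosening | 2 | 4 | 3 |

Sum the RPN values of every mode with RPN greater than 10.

RPN = Severity × Occurrence × Detection:
  A: 4 × 5 × 2 = 40
  B: 4 × 4 × 4 = 64
  C: 3 × 4 × 3 = 36
  D: 2 × 2 × 2 = 8
  E: 4 × 2 × 2 = 16
  F: 3 × 2 × 4 = 24
RPN > 10: A (40), B (64), C (36), E (16), F (24).
Sum: 40 + 64 + 36 + 16 + 24 = 180.

180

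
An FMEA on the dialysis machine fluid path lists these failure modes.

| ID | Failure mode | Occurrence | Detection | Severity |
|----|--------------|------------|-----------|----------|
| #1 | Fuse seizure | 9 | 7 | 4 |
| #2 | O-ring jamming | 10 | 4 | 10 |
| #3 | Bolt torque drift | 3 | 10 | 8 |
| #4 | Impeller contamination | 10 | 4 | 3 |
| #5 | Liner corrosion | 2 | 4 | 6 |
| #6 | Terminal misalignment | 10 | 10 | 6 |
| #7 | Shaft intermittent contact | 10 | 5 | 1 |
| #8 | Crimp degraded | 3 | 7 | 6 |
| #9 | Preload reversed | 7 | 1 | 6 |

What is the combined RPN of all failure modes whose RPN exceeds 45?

1836

RPN = Severity × Occurrence × Detection:
  #1: 4 × 9 × 7 = 252
  #2: 10 × 10 × 4 = 400
  #3: 8 × 3 × 10 = 240
  #4: 3 × 10 × 4 = 120
  #5: 6 × 2 × 4 = 48
  #6: 6 × 10 × 10 = 600
  #7: 1 × 10 × 5 = 50
  #8: 6 × 3 × 7 = 126
  #9: 6 × 7 × 1 = 42
RPN > 45: #1 (252), #2 (400), #3 (240), #4 (120), #5 (48), #6 (600), #7 (50), #8 (126).
Sum: 252 + 400 + 240 + 120 + 48 + 600 + 50 + 126 = 1836.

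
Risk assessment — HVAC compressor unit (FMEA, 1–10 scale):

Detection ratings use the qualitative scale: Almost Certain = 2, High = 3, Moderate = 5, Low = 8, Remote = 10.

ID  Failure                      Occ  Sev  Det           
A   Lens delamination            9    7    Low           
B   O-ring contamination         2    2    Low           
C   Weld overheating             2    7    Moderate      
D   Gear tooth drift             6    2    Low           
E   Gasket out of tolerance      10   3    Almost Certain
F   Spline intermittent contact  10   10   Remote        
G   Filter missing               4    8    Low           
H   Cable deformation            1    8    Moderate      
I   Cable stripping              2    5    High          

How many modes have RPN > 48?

RPN = Severity × Occurrence × Detection:
  A: 7 × 9 × 8 = 504
  B: 2 × 2 × 8 = 32
  C: 7 × 2 × 5 = 70
  D: 2 × 6 × 8 = 96
  E: 3 × 10 × 2 = 60
  F: 10 × 10 × 10 = 1000
  G: 8 × 4 × 8 = 256
  H: 8 × 1 × 5 = 40
  I: 5 × 2 × 3 = 30
Modes with RPN > 48: A (504), C (70), D (96), E (60), F (1000), G (256) → 6.

6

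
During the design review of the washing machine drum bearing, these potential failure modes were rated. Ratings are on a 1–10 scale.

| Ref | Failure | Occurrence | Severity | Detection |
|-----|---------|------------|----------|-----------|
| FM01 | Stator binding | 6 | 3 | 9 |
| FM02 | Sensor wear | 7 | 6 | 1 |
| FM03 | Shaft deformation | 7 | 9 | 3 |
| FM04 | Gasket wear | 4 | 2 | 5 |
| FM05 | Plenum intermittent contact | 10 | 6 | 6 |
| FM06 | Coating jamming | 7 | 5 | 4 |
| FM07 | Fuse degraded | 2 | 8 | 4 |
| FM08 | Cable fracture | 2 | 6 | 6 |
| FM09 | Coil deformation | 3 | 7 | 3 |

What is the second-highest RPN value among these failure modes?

189

RPN = Severity × Occurrence × Detection:
  FM01: 3 × 6 × 9 = 162
  FM02: 6 × 7 × 1 = 42
  FM03: 9 × 7 × 3 = 189
  FM04: 2 × 4 × 5 = 40
  FM05: 6 × 10 × 6 = 360
  FM06: 5 × 7 × 4 = 140
  FM07: 8 × 2 × 4 = 64
  FM08: 6 × 2 × 6 = 72
  FM09: 7 × 3 × 3 = 63
Sorted descending: 360, 189, 162, 140, 72, 64, 63, 42, 40.
The second-highest RPN is 189 (FM03).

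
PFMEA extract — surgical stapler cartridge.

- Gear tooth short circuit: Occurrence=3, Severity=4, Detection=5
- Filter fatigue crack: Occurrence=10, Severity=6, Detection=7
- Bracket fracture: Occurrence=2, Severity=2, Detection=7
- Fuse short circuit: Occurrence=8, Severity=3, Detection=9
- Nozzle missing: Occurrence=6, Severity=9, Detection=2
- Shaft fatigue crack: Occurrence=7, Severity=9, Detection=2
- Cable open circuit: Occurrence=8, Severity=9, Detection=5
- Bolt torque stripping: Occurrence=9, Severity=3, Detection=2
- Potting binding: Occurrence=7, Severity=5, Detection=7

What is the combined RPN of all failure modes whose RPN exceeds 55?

1535

RPN = Severity × Occurrence × Detection:
  Gear tooth short circuit: 4 × 3 × 5 = 60
  Filter fatigue crack: 6 × 10 × 7 = 420
  Bracket fracture: 2 × 2 × 7 = 28
  Fuse short circuit: 3 × 8 × 9 = 216
  Nozzle missing: 9 × 6 × 2 = 108
  Shaft fatigue crack: 9 × 7 × 2 = 126
  Cable open circuit: 9 × 8 × 5 = 360
  Bolt torque stripping: 3 × 9 × 2 = 54
  Potting binding: 5 × 7 × 7 = 245
RPN > 55: Gear tooth short circuit (60), Filter fatigue crack (420), Fuse short circuit (216), Nozzle missing (108), Shaft fatigue crack (126), Cable open circuit (360), Potting binding (245).
Sum: 60 + 420 + 216 + 108 + 126 + 360 + 245 = 1535.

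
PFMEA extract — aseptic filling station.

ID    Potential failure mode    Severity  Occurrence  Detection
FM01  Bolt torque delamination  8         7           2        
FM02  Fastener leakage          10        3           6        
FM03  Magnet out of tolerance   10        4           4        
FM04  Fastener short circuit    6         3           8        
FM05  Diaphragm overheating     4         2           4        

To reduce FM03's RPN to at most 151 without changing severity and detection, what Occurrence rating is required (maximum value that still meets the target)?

3

FM03: S=10, O=4, D=4 → current RPN = 160.
Fixed product = 40. Need 40 × O ≤ 151, so O ≤ 151/40 = 3.77.
Maximum integer Occurrence rating = 3 (gives RPN 120; O=4 would give 160 > 151).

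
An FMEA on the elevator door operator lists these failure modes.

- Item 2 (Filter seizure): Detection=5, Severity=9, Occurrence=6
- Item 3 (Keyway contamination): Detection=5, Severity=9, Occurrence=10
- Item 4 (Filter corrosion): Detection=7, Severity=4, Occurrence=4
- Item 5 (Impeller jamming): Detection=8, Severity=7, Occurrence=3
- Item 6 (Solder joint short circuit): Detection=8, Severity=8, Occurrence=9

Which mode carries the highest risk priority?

RPN = Severity × Occurrence × Detection:
  Item 2: 9 × 6 × 5 = 270
  Item 3: 9 × 10 × 5 = 450
  Item 4: 4 × 4 × 7 = 112
  Item 5: 7 × 3 × 8 = 168
  Item 6: 8 × 9 × 8 = 576
Highest RPN is 576 → Item 6.

Item 6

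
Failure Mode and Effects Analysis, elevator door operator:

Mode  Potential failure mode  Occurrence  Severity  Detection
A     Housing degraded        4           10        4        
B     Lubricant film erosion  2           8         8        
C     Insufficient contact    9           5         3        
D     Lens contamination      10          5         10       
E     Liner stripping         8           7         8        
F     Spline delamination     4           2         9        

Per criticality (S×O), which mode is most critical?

E

Criticality = Severity × Occurrence:
  A: 10 × 4 = 40
  B: 8 × 2 = 16
  C: 5 × 9 = 45
  D: 5 × 10 = 50
  E: 7 × 8 = 56
  F: 2 × 4 = 8
Highest criticality is 56 → E.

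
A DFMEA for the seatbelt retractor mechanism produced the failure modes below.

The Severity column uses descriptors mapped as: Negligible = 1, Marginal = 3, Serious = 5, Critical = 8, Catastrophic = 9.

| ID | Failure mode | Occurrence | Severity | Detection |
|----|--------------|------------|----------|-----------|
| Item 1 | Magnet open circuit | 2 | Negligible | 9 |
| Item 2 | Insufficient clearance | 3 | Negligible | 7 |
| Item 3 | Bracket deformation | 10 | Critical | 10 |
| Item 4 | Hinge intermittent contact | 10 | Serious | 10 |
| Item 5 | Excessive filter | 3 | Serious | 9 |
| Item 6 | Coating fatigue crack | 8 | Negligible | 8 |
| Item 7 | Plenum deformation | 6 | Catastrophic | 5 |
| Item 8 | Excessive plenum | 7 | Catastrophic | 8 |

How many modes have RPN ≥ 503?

RPN = Severity × Occurrence × Detection:
  Item 1: 1 × 2 × 9 = 18
  Item 2: 1 × 3 × 7 = 21
  Item 3: 8 × 10 × 10 = 800
  Item 4: 5 × 10 × 10 = 500
  Item 5: 5 × 3 × 9 = 135
  Item 6: 1 × 8 × 8 = 64
  Item 7: 9 × 6 × 5 = 270
  Item 8: 9 × 7 × 8 = 504
Modes with RPN ≥ 503: Item 3 (800), Item 8 (504) → 2.

2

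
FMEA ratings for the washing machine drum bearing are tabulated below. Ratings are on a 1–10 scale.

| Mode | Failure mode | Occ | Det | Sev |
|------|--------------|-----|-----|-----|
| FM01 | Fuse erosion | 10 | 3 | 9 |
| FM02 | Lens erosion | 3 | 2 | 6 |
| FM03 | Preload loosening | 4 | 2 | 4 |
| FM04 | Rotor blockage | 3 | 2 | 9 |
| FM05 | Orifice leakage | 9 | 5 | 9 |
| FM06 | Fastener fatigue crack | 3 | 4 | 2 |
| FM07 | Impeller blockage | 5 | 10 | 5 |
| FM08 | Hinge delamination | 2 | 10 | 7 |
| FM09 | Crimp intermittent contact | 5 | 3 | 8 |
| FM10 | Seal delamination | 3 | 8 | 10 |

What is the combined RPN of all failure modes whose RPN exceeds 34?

RPN = Severity × Occurrence × Detection:
  FM01: 9 × 10 × 3 = 270
  FM02: 6 × 3 × 2 = 36
  FM03: 4 × 4 × 2 = 32
  FM04: 9 × 3 × 2 = 54
  FM05: 9 × 9 × 5 = 405
  FM06: 2 × 3 × 4 = 24
  FM07: 5 × 5 × 10 = 250
  FM08: 7 × 2 × 10 = 140
  FM09: 8 × 5 × 3 = 120
  FM10: 10 × 3 × 8 = 240
RPN > 34: FM01 (270), FM02 (36), FM04 (54), FM05 (405), FM07 (250), FM08 (140), FM09 (120), FM10 (240).
Sum: 270 + 36 + 54 + 405 + 250 + 140 + 120 + 240 = 1515.

1515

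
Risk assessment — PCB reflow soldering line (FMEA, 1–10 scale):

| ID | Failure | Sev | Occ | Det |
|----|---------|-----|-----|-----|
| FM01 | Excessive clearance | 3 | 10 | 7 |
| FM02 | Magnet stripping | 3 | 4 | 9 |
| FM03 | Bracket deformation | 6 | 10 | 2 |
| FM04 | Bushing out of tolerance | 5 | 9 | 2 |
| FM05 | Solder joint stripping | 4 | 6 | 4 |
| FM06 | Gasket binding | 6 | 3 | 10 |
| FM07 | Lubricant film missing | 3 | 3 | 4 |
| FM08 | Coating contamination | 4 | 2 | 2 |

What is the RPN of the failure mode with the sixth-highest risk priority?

90

RPN = Severity × Occurrence × Detection:
  FM01: 3 × 10 × 7 = 210
  FM02: 3 × 4 × 9 = 108
  FM03: 6 × 10 × 2 = 120
  FM04: 5 × 9 × 2 = 90
  FM05: 4 × 6 × 4 = 96
  FM06: 6 × 3 × 10 = 180
  FM07: 3 × 3 × 4 = 36
  FM08: 4 × 2 × 2 = 16
Sorted descending: 210, 180, 120, 108, 96, 90, 36, 16.
The sixth-highest RPN is 90 (FM04).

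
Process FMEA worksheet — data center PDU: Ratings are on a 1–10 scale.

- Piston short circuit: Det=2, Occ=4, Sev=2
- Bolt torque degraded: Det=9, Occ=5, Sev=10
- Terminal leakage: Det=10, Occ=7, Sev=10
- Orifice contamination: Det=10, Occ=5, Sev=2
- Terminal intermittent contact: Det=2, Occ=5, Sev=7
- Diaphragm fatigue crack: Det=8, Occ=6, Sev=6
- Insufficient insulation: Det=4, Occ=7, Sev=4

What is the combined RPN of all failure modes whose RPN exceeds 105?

1550

RPN = Severity × Occurrence × Detection:
  Piston short circuit: 2 × 4 × 2 = 16
  Bolt torque degraded: 10 × 5 × 9 = 450
  Terminal leakage: 10 × 7 × 10 = 700
  Orifice contamination: 2 × 5 × 10 = 100
  Terminal intermittent contact: 7 × 5 × 2 = 70
  Diaphragm fatigue crack: 6 × 6 × 8 = 288
  Insufficient insulation: 4 × 7 × 4 = 112
RPN > 105: Bolt torque degraded (450), Terminal leakage (700), Diaphragm fatigue crack (288), Insufficient insulation (112).
Sum: 450 + 700 + 288 + 112 = 1550.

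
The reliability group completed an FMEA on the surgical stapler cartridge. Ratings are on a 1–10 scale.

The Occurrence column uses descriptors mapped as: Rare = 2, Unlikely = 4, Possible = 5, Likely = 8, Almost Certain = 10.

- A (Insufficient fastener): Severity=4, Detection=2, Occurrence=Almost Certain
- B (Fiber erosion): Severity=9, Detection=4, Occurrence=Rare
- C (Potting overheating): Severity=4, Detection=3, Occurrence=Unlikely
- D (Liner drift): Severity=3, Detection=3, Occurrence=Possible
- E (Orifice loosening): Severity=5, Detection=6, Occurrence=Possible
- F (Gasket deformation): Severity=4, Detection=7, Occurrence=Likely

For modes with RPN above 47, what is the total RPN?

RPN = Severity × Occurrence × Detection:
  A: 4 × 10 × 2 = 80
  B: 9 × 2 × 4 = 72
  C: 4 × 4 × 3 = 48
  D: 3 × 5 × 3 = 45
  E: 5 × 5 × 6 = 150
  F: 4 × 8 × 7 = 224
RPN > 47: A (80), B (72), C (48), E (150), F (224).
Sum: 80 + 72 + 48 + 150 + 224 = 574.

574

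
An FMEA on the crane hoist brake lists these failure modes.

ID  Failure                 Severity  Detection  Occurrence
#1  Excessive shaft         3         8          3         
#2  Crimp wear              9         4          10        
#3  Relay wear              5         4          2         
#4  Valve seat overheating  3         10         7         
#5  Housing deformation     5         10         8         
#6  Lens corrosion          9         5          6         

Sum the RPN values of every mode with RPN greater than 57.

1312

RPN = Severity × Occurrence × Detection:
  #1: 3 × 3 × 8 = 72
  #2: 9 × 10 × 4 = 360
  #3: 5 × 2 × 4 = 40
  #4: 3 × 7 × 10 = 210
  #5: 5 × 8 × 10 = 400
  #6: 9 × 6 × 5 = 270
RPN > 57: #1 (72), #2 (360), #4 (210), #5 (400), #6 (270).
Sum: 72 + 360 + 210 + 400 + 270 = 1312.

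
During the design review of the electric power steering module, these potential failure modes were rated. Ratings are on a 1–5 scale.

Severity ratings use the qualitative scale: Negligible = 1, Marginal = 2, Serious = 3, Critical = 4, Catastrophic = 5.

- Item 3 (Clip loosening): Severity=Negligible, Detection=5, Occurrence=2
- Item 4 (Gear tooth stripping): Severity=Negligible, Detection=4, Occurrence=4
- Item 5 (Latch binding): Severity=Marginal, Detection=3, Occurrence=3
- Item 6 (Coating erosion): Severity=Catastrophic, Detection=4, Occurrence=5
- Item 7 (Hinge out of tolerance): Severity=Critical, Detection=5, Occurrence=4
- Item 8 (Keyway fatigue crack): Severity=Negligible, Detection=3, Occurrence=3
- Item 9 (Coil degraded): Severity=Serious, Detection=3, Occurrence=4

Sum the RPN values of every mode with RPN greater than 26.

216

RPN = Severity × Occurrence × Detection:
  Item 3: 1 × 2 × 5 = 10
  Item 4: 1 × 4 × 4 = 16
  Item 5: 2 × 3 × 3 = 18
  Item 6: 5 × 5 × 4 = 100
  Item 7: 4 × 4 × 5 = 80
  Item 8: 1 × 3 × 3 = 9
  Item 9: 3 × 4 × 3 = 36
RPN > 26: Item 6 (100), Item 7 (80), Item 9 (36).
Sum: 100 + 80 + 36 = 216.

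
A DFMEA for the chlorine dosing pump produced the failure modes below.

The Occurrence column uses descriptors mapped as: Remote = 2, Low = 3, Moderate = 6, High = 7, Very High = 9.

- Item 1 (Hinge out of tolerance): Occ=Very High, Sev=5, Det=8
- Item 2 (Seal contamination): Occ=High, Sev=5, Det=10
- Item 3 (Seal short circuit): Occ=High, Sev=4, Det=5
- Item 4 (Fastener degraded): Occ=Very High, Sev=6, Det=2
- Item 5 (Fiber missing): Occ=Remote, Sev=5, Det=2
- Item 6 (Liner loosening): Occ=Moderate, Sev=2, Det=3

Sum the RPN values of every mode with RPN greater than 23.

994

RPN = Severity × Occurrence × Detection:
  Item 1: 5 × 9 × 8 = 360
  Item 2: 5 × 7 × 10 = 350
  Item 3: 4 × 7 × 5 = 140
  Item 4: 6 × 9 × 2 = 108
  Item 5: 5 × 2 × 2 = 20
  Item 6: 2 × 6 × 3 = 36
RPN > 23: Item 1 (360), Item 2 (350), Item 3 (140), Item 4 (108), Item 6 (36).
Sum: 360 + 350 + 140 + 108 + 36 = 994.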